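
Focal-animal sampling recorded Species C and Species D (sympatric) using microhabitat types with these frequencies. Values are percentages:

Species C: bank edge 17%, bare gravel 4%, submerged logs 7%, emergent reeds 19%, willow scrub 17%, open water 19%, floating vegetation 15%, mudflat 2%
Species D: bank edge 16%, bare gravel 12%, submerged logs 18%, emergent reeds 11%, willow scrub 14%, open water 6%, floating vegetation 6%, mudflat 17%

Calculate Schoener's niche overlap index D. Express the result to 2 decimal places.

0.66

Convert percentages to proportions (divide by 100).
Σ|p₁ᵢ − p₂ᵢ| = 0.01 + 0.08 + 0.11 + 0.08 + 0.03 + 0.13 + 0.09 + 0.15 = 0.68
D = 1 − ½ × 0.68 = 1 − 0.340 = 0.6600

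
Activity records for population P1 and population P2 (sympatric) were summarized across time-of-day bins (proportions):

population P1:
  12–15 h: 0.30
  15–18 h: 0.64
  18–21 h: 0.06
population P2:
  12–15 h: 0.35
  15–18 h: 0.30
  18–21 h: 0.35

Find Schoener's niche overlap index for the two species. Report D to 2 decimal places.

Σ|p₁ᵢ − p₂ᵢ| = 0.05 + 0.34 + 0.29 = 0.68
D = 1 − ½ × 0.68 = 1 − 0.340 = 0.6600

0.66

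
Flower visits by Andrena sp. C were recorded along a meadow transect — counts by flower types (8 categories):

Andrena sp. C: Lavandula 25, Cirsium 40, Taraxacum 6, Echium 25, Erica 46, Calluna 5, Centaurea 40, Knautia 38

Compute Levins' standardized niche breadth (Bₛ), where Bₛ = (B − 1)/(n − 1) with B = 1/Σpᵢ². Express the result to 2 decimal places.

Proportions for Andrena sp. C (n=225): 25/225=0.1111, 40/225=0.1778, 6/225=0.0267, 25/225=0.1111, 46/225=0.2044, 5/225=0.0222, 40/225=0.1778, 38/225=0.1689
Σpᵢ² = 0.1111² + 0.1778² + 0.0267² + 0.1111² + 0.2044² + 0.0222² + 0.1778² + 0.1689² = 0.012343 + 0.031613 + 0.000713 + 0.012343 + 0.041779 + 0.000493 + 0.031613 + 0.028527 = 0.159424
B = 1 / 0.159424 = 6.2726
Bₛ = (B − 1)/(n − 1) = (6.2726 − 1)/(8 − 1) = 5.2726/7 = 0.7532

0.75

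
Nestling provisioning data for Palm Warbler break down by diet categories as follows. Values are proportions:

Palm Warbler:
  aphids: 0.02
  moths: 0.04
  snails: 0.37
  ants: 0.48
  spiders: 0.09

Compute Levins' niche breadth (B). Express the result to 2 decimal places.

2.65

Σpᵢ² = 0.02² + 0.04² + 0.37² + 0.48² + 0.09² = 0.0004 + 0.0016 + 0.1369 + 0.2304 + 0.0081 = 0.3774
B = 1 / 0.3774 = 2.6497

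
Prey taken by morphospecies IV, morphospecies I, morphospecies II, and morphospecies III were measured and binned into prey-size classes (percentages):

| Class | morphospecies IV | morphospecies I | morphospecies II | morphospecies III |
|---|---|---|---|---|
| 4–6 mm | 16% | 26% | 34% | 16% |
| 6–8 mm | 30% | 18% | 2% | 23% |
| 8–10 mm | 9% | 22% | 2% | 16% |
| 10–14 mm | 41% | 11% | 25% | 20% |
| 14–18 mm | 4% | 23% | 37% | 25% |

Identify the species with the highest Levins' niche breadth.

morphospecies III

Convert percentages to proportions (divide by 100).
Σp_IVᵢ² = 0.16² + 0.30² + 0.09² + 0.41² + 0.04² = 0.0256 + 0.0900 + 0.0081 + 0.1681 + 0.0016 = 0.2934
B_IV = 1 / 0.2934 = 3.4083
Σp_Iᵢ² = 0.26² + 0.18² + 0.22² + 0.11² + 0.23² = 0.0676 + 0.0324 + 0.0484 + 0.0121 + 0.0529 = 0.2134
B_I = 1 / 0.2134 = 4.6860
Σp_IIᵢ² = 0.34² + 0.02² + 0.02² + 0.25² + 0.37² = 0.1156 + 0.0004 + 0.0004 + 0.0625 + 0.1369 = 0.3158
B_II = 1 / 0.3158 = 3.1666
Σp_IIIᵢ² = 0.16² + 0.23² + 0.16² + 0.20² + 0.25² = 0.0256 + 0.0529 + 0.0256 + 0.0400 + 0.0625 = 0.2066
B_III = 1 / 0.2066 = 4.8403
Highest B → broadest niche (most generalist): morphospecies III (B = 4.84).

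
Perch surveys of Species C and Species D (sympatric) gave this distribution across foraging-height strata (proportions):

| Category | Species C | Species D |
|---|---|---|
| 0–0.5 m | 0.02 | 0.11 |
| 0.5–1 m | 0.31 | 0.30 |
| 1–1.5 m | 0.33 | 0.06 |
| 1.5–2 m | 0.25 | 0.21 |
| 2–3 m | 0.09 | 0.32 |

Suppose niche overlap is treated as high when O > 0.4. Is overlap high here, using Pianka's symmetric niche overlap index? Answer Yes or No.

Σ p₁ᵢp₂ᵢ = 0.0022 + 0.0930 + 0.0198 + 0.0525 + 0.0288 = 0.1963
Σp_1ᵢ² = 0.02² + 0.31² + 0.33² + 0.25² + 0.09² = 0.0004 + 0.0961 + 0.1089 + 0.0625 + 0.0081 = 0.2760
Σp_2ᵢ² = 0.11² + 0.30² + 0.06² + 0.21² + 0.32² = 0.0121 + 0.0900 + 0.0036 + 0.0441 + 0.1024 = 0.2522
O = 0.1963 / √(0.2760 × 0.2522) = 0.1963 / 0.26383 = 0.7440
O = 0.7440 > 0.4 → Yes.

Yes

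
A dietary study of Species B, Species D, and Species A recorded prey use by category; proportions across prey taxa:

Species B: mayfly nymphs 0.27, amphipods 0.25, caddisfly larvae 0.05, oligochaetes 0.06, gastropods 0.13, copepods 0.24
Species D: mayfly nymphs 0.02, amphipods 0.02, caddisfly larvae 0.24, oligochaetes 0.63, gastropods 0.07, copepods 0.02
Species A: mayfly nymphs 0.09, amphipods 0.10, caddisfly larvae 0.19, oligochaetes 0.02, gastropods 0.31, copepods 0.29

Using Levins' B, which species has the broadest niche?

Σp_Bᵢ² = 0.27² + 0.25² + 0.05² + 0.06² + 0.13² + 0.24² = 0.0729 + 0.0625 + 0.0025 + 0.0036 + 0.0169 + 0.0576 = 0.2160
B_B = 1 / 0.2160 = 4.6296
Σp_Dᵢ² = 0.02² + 0.02² + 0.24² + 0.63² + 0.07² + 0.02² = 0.0004 + 0.0004 + 0.0576 + 0.3969 + 0.0049 + 0.0004 = 0.4606
B_D = 1 / 0.4606 = 2.1711
Σp_Aᵢ² = 0.09² + 0.10² + 0.19² + 0.02² + 0.31² + 0.29² = 0.0081 + 0.0100 + 0.0361 + 0.0004 + 0.0961 + 0.0841 = 0.2348
B_A = 1 / 0.2348 = 4.2589
Highest B → broadest niche (most generalist): Species B (B = 4.63).

Species B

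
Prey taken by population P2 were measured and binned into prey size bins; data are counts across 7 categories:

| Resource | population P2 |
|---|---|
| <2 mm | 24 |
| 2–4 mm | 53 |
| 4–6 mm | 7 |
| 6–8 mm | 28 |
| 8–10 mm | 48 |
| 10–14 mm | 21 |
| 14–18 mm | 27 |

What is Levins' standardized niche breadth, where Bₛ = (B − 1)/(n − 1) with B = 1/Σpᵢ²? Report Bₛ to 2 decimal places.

Proportions for population P2 (n=208): 24/208=0.1154, 53/208=0.2548, 7/208=0.0337, 28/208=0.1346, 48/208=0.2308, 21/208=0.1010, 27/208=0.1298
Σpᵢ² = 0.1154² + 0.2548² + 0.0337² + 0.1346² + 0.2308² + 0.1010² + 0.1298² = 0.013317 + 0.064923 + 0.001136 + 0.018117 + 0.053269 + 0.010201 + 0.016848 = 0.177811
B = 1 / 0.177811 = 5.6239
Bₛ = (B − 1)/(n − 1) = (5.6239 − 1)/(7 − 1) = 4.6239/6 = 0.7707

0.77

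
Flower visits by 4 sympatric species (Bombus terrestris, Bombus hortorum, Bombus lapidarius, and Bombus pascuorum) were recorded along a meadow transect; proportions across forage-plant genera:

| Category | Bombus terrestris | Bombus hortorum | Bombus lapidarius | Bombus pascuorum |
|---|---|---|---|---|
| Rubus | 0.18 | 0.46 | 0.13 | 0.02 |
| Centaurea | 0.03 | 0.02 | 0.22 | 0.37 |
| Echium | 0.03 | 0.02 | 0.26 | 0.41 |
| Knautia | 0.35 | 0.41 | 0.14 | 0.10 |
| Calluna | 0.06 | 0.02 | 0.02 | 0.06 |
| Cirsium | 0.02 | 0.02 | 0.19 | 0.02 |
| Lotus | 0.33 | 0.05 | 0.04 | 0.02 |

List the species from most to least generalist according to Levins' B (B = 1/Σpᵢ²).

Bombus lapidarius > Bombus terrestris > Bombus pascuorum > Bombus hortorum

Σp_terrᵢ² = 0.18² + 0.03² + 0.03² + 0.35² + 0.06² + 0.02² + 0.33² = 0.0324 + 0.0009 + 0.0009 + 0.1225 + 0.0036 + 0.0004 + 0.1089 = 0.2696
B_terr = 1 / 0.2696 = 3.7092
Σp_hortᵢ² = 0.46² + 0.02² + 0.02² + 0.41² + 0.02² + 0.02² + 0.05² = 0.2116 + 0.0004 + 0.0004 + 0.1681 + 0.0004 + 0.0004 + 0.0025 = 0.3838
B_hort = 1 / 0.3838 = 2.6055
Σp_lapiᵢ² = 0.13² + 0.22² + 0.26² + 0.14² + 0.02² + 0.19² + 0.04² = 0.0169 + 0.0484 + 0.0676 + 0.0196 + 0.0004 + 0.0361 + 0.0016 = 0.1906
B_lapi = 1 / 0.1906 = 5.2466
Σp_pascᵢ² = 0.02² + 0.37² + 0.41² + 0.10² + 0.06² + 0.02² + 0.02² = 0.0004 + 0.1369 + 0.1681 + 0.0100 + 0.0036 + 0.0004 + 0.0004 = 0.3198
B_pasc = 1 / 0.3198 = 3.1270
Ranking by B (broadest → narrowest): Bombus lapidarius (5.25) > Bombus terrestris (3.71) > Bombus pascuorum (3.13) > Bombus hortorum (2.61)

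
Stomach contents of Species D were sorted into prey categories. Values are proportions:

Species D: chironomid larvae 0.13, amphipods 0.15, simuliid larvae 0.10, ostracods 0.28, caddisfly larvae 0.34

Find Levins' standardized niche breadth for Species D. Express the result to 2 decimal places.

Σpᵢ² = 0.13² + 0.15² + 0.10² + 0.28² + 0.34² = 0.0169 + 0.0225 + 0.0100 + 0.0784 + 0.1156 = 0.2434
B = 1 / 0.2434 = 4.1085
Bₛ = (B − 1)/(n − 1) = (4.1085 − 1)/(5 − 1) = 3.1085/4 = 0.7771

0.78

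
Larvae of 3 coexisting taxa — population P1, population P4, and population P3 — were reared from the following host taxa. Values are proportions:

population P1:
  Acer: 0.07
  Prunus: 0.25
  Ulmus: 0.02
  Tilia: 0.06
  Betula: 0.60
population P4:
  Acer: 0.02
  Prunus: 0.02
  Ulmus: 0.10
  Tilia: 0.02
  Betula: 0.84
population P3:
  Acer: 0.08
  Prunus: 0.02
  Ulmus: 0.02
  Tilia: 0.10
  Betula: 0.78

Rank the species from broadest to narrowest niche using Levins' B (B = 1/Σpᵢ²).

Σp_P1ᵢ² = 0.07² + 0.25² + 0.02² + 0.06² + 0.60² = 0.0049 + 0.0625 + 0.0004 + 0.0036 + 0.3600 = 0.4314
B_P1 = 1 / 0.4314 = 2.3180
Σp_P4ᵢ² = 0.02² + 0.02² + 0.10² + 0.02² + 0.84² = 0.0004 + 0.0004 + 0.0100 + 0.0004 + 0.7056 = 0.7168
B_P4 = 1 / 0.7168 = 1.3951
Σp_P3ᵢ² = 0.08² + 0.02² + 0.02² + 0.10² + 0.78² = 0.0064 + 0.0004 + 0.0004 + 0.0100 + 0.6084 = 0.6256
B_P3 = 1 / 0.6256 = 1.5985
Ranking by B (broadest → narrowest): population P1 (2.32) > population P3 (1.60) > population P4 (1.40)

population P1 > population P3 > population P4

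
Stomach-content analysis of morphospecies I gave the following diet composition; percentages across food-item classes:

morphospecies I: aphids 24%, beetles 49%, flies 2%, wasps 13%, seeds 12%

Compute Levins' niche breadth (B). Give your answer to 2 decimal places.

Convert percentages to proportions (divide by 100).
Σpᵢ² = 0.24² + 0.49² + 0.02² + 0.13² + 0.12² = 0.0576 + 0.2401 + 0.0004 + 0.0169 + 0.0144 = 0.3294
B = 1 / 0.3294 = 3.0358

3.04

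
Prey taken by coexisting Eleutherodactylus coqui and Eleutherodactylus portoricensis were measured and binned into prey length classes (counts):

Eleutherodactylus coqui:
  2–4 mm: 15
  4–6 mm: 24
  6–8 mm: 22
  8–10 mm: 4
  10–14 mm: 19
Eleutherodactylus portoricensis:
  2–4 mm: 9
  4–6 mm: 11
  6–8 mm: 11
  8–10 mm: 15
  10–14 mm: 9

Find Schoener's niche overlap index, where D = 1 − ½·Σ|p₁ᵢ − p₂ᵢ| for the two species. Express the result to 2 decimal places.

Proportions for Eleutherodactylus coqui (n=84): 15/84=0.1786, 24/84=0.2857, 22/84=0.2619, 4/84=0.0476, 19/84=0.2262
Proportions for Eleutherodactylus portoricensis (n=55): 9/55=0.1636, 11/55=0.2000, 11/55=0.2000, 15/55=0.2727, 9/55=0.1636
Σ|p₁ᵢ − p₂ᵢ| = 0.0150 + 0.0857 + 0.0619 + 0.2251 + 0.0626 = 0.4503
D = 1 − ½ × 0.4503 = 1 − 0.22515 = 0.77485

0.77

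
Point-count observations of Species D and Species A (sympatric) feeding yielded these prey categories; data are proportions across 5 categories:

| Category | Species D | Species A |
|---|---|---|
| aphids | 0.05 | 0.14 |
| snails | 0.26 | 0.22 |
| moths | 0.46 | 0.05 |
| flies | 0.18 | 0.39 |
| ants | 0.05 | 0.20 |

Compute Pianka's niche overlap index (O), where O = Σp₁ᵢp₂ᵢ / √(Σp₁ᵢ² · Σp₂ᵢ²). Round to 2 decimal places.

0.58

Σ p₁ᵢp₂ᵢ = 0.0070 + 0.0572 + 0.0230 + 0.0702 + 0.0100 = 0.1674
Σp_1ᵢ² = 0.05² + 0.26² + 0.46² + 0.18² + 0.05² = 0.0025 + 0.0676 + 0.2116 + 0.0324 + 0.0025 = 0.3166
Σp_2ᵢ² = 0.14² + 0.22² + 0.05² + 0.39² + 0.20² = 0.0196 + 0.0484 + 0.0025 + 0.1521 + 0.0400 = 0.2626
O = 0.1674 / √(0.3166 × 0.2626) = 0.1674 / 0.28834 = 0.5806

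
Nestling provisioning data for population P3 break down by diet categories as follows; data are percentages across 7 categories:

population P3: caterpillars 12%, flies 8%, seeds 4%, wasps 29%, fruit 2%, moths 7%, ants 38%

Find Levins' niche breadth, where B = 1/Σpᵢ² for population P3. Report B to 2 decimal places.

Convert percentages to proportions (divide by 100).
Σpᵢ² = 0.12² + 0.08² + 0.04² + 0.29² + 0.02² + 0.07² + 0.38² = 0.0144 + 0.0064 + 0.0016 + 0.0841 + 0.0004 + 0.0049 + 0.1444 = 0.2562
B = 1 / 0.2562 = 3.9032

3.90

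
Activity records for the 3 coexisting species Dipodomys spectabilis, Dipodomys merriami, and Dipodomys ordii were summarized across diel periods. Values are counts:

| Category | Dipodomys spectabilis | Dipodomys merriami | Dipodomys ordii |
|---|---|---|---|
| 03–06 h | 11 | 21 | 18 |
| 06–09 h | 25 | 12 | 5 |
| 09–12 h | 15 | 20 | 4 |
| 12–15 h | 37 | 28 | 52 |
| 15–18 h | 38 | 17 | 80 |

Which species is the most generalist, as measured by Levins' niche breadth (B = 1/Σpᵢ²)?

Dipodomys merriami

Proportions for Dipodomys spectabilis (n=126): 11/126=0.0873, 25/126=0.1984, 15/126=0.1190, 37/126=0.2937, 38/126=0.3016
Proportions for Dipodomys merriami (n=98): 21/98=0.2143, 12/98=0.1224, 20/98=0.2041, 28/98=0.2857, 17/98=0.1735
Proportions for Dipodomys ordii (n=159): 18/159=0.1132, 5/159=0.0314, 4/159=0.0252, 52/159=0.3270, 80/159=0.5031
Σp_specᵢ² = 0.0873² + 0.1984² + 0.1190² + 0.2937² + 0.3016² = 0.007621 + 0.039363 + 0.014161 + 0.086260 + 0.090963 = 0.238368
B_spec = 1 / 0.238368 = 4.1952
Σp_merrᵢ² = 0.2143² + 0.1224² + 0.2041² + 0.2857² + 0.1735² = 0.045924 + 0.014982 + 0.041657 + 0.081624 + 0.030102 = 0.214289
B_merr = 1 / 0.214289 = 4.6666
Σp_ordiᵢ² = 0.1132² + 0.0314² + 0.0252² + 0.3270² + 0.5031² = 0.012814 + 0.000986 + 0.000635 + 0.106929 + 0.253110 = 0.374474
B_ordi = 1 / 0.374474 = 2.6704
Highest B → broadest niche (most generalist): Dipodomys merriami (B = 4.67).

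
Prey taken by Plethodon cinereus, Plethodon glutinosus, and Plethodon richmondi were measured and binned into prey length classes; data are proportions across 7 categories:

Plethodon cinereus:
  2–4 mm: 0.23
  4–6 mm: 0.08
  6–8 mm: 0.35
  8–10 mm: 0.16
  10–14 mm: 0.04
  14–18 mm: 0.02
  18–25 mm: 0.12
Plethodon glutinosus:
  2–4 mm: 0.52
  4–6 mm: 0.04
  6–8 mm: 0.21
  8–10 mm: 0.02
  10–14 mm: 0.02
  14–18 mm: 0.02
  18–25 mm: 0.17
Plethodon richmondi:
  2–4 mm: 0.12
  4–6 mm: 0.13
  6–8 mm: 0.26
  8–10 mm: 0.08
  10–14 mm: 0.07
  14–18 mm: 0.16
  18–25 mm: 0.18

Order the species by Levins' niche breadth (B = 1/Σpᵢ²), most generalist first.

Plethodon richmondi > Plethodon cinereus > Plethodon glutinosus

Σp_cineᵢ² = 0.23² + 0.08² + 0.35² + 0.16² + 0.04² + 0.02² + 0.12² = 0.0529 + 0.0064 + 0.1225 + 0.0256 + 0.0016 + 0.0004 + 0.0144 = 0.2238
B_cine = 1 / 0.2238 = 4.4683
Σp_glutᵢ² = 0.52² + 0.04² + 0.21² + 0.02² + 0.02² + 0.02² + 0.17² = 0.2704 + 0.0016 + 0.0441 + 0.0004 + 0.0004 + 0.0004 + 0.0289 = 0.3462
B_glut = 1 / 0.3462 = 2.8885
Σp_richᵢ² = 0.12² + 0.13² + 0.26² + 0.08² + 0.07² + 0.16² + 0.18² = 0.0144 + 0.0169 + 0.0676 + 0.0064 + 0.0049 + 0.0256 + 0.0324 = 0.1682
B_rich = 1 / 0.1682 = 5.9453
Ranking by B (broadest → narrowest): Plethodon richmondi (5.95) > Plethodon cinereus (4.47) > Plethodon glutinosus (2.89)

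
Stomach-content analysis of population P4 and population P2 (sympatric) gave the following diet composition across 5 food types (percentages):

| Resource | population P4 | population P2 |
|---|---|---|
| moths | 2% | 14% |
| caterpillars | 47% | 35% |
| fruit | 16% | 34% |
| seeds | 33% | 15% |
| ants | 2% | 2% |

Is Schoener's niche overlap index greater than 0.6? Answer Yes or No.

Convert percentages to proportions (divide by 100).
Σ|p₁ᵢ − p₂ᵢ| = 0.12 + 0.12 + 0.18 + 0.18 + 0.00 = 0.60
D = 1 − ½ × 0.60 = 1 − 0.300 = 0.7000
D = 0.7000 > 0.6 → Yes.

Yes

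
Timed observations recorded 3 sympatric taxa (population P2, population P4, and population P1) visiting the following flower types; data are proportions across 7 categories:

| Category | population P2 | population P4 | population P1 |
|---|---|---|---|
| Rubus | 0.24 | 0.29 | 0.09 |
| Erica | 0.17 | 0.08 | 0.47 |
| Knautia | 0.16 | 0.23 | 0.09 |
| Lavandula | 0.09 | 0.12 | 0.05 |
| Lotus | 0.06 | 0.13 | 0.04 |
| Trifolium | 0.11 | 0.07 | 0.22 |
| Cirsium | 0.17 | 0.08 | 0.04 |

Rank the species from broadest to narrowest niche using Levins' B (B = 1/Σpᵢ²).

population P2 > population P4 > population P1

Σp_P2ᵢ² = 0.24² + 0.17² + 0.16² + 0.09² + 0.06² + 0.11² + 0.17² = 0.0576 + 0.0289 + 0.0256 + 0.0081 + 0.0036 + 0.0121 + 0.0289 = 0.1648
B_P2 = 1 / 0.1648 = 6.0680
Σp_P4ᵢ² = 0.29² + 0.08² + 0.23² + 0.12² + 0.13² + 0.07² + 0.08² = 0.0841 + 0.0064 + 0.0529 + 0.0144 + 0.0169 + 0.0049 + 0.0064 = 0.1860
B_P4 = 1 / 0.1860 = 5.3763
Σp_P1ᵢ² = 0.09² + 0.47² + 0.09² + 0.05² + 0.04² + 0.22² + 0.04² = 0.0081 + 0.2209 + 0.0081 + 0.0025 + 0.0016 + 0.0484 + 0.0016 = 0.2912
B_P1 = 1 / 0.2912 = 3.4341
Ranking by B (broadest → narrowest): population P2 (6.07) > population P4 (5.38) > population P1 (3.43)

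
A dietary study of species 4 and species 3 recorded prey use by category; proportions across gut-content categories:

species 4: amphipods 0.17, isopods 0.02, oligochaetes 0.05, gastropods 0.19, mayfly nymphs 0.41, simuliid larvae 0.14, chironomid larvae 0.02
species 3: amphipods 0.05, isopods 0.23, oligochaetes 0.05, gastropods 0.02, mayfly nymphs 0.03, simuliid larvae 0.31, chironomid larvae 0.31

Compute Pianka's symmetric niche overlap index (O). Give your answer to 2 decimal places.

0.32

Σ p₁ᵢp₂ᵢ = 0.0085 + 0.0046 + 0.0025 + 0.0038 + 0.0123 + 0.0434 + 0.0062 = 0.0813
Σp_1ᵢ² = 0.17² + 0.02² + 0.05² + 0.19² + 0.41² + 0.14² + 0.02² = 0.0289 + 0.0004 + 0.0025 + 0.0361 + 0.1681 + 0.0196 + 0.0004 = 0.2560
Σp_2ᵢ² = 0.05² + 0.23² + 0.05² + 0.02² + 0.03² + 0.31² + 0.31² = 0.0025 + 0.0529 + 0.0025 + 0.0004 + 0.0009 + 0.0961 + 0.0961 = 0.2514
O = 0.0813 / √(0.2560 × 0.2514) = 0.0813 / 0.25369 = 0.3205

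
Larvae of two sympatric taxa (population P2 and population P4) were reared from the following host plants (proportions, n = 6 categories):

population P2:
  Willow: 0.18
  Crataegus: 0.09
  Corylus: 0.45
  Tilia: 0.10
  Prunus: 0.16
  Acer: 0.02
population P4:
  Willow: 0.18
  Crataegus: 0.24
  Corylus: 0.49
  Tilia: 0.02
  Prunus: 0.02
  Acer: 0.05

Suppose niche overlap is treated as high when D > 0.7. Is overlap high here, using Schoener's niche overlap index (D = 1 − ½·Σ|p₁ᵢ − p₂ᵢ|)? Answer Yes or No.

Yes

Σ|p₁ᵢ − p₂ᵢ| = 0.00 + 0.15 + 0.04 + 0.08 + 0.14 + 0.03 = 0.44
D = 1 − ½ × 0.44 = 1 − 0.220 = 0.7800
D = 0.7800 > 0.7 → Yes.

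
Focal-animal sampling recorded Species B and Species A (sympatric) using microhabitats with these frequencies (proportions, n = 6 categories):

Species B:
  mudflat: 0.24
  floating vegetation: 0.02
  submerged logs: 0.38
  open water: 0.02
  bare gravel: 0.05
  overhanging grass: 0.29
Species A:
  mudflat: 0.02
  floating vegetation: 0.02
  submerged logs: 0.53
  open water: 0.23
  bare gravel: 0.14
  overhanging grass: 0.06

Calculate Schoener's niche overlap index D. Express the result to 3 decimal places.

0.550

Σ|p₁ᵢ − p₂ᵢ| = 0.22 + 0.00 + 0.15 + 0.21 + 0.09 + 0.23 = 0.90
D = 1 − ½ × 0.90 = 1 − 0.450 = 0.55000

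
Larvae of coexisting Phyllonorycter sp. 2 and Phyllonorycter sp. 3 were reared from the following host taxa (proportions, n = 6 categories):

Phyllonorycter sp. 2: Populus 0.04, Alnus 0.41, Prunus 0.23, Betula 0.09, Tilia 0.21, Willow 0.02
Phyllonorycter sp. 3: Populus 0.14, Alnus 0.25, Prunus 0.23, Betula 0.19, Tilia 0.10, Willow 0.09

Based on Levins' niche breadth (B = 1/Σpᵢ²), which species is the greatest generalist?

Phyllonorycter sp. 3

Σp_2ᵢ² = 0.04² + 0.41² + 0.23² + 0.09² + 0.21² + 0.02² = 0.0016 + 0.1681 + 0.0529 + 0.0081 + 0.0441 + 0.0004 = 0.2752
B_2 = 1 / 0.2752 = 3.6337
Σp_3ᵢ² = 0.14² + 0.25² + 0.23² + 0.19² + 0.10² + 0.09² = 0.0196 + 0.0625 + 0.0529 + 0.0361 + 0.0100 + 0.0081 = 0.1892
B_3 = 1 / 0.1892 = 5.2854
Highest B → broadest niche (most generalist): Phyllonorycter sp. 3 (B = 5.29).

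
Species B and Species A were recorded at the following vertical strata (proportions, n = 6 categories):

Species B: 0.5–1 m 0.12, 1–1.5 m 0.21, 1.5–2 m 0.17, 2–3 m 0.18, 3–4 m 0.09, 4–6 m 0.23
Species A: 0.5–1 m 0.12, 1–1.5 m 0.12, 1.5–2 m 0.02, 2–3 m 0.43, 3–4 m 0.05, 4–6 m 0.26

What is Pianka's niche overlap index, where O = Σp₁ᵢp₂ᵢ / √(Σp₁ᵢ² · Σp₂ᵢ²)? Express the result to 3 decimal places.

Σ p₁ᵢp₂ᵢ = 0.0144 + 0.0252 + 0.0034 + 0.0774 + 0.0045 + 0.0598 = 0.1847
Σp_1ᵢ² = 0.12² + 0.21² + 0.17² + 0.18² + 0.09² + 0.23² = 0.0144 + 0.0441 + 0.0289 + 0.0324 + 0.0081 + 0.0529 = 0.1808
Σp_2ᵢ² = 0.12² + 0.12² + 0.02² + 0.43² + 0.05² + 0.26² = 0.0144 + 0.0144 + 0.0004 + 0.1849 + 0.0025 + 0.0676 = 0.2842
O = 0.1847 / √(0.1808 × 0.2842) = 0.1847 / 0.226679 = 0.81481

0.815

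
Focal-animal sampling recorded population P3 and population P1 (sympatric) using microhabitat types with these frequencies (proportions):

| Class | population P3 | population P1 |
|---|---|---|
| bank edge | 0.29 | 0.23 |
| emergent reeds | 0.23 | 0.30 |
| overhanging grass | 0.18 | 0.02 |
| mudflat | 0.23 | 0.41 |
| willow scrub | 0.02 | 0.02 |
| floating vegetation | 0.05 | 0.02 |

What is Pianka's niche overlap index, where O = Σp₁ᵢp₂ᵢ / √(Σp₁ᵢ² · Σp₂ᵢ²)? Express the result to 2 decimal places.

Σ p₁ᵢp₂ᵢ = 0.0667 + 0.0690 + 0.0036 + 0.0943 + 0.0004 + 0.0010 = 0.2350
Σp_1ᵢ² = 0.29² + 0.23² + 0.18² + 0.23² + 0.02² + 0.05² = 0.0841 + 0.0529 + 0.0324 + 0.0529 + 0.0004 + 0.0025 = 0.2252
Σp_2ᵢ² = 0.23² + 0.30² + 0.02² + 0.41² + 0.02² + 0.02² = 0.0529 + 0.0900 + 0.0004 + 0.1681 + 0.0004 + 0.0004 = 0.3122
O = 0.2350 / √(0.2252 × 0.3122) = 0.2350 / 0.26516 = 0.8863

0.89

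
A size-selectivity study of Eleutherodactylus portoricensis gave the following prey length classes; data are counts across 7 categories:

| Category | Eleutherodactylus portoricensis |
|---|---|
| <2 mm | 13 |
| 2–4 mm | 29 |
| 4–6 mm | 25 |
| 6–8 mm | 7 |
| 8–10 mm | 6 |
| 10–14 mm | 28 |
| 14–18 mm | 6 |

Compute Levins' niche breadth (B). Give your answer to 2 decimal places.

5.12

Proportions for Eleutherodactylus portoricensis (n=114): 13/114=0.1140, 29/114=0.2544, 25/114=0.2193, 7/114=0.0614, 6/114=0.0526, 28/114=0.2456, 6/114=0.0526
Σpᵢ² = 0.1140² + 0.2544² + 0.2193² + 0.0614² + 0.0526² + 0.2456² + 0.0526² = 0.012996 + 0.064719 + 0.048092 + 0.003770 + 0.002767 + 0.060319 + 0.002767 = 0.195430
B = 1 / 0.195430 = 5.1169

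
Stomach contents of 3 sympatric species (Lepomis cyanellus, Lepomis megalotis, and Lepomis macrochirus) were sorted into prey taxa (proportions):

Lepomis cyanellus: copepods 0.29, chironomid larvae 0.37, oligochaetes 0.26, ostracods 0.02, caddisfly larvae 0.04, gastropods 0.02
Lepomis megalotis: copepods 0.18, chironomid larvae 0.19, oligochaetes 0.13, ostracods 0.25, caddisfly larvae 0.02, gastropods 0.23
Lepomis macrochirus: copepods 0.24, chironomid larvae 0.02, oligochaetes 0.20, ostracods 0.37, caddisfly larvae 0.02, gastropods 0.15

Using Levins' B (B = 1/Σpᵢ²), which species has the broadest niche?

Lepomis megalotis

Σp_cyanᵢ² = 0.29² + 0.37² + 0.26² + 0.02² + 0.04² + 0.02² = 0.0841 + 0.1369 + 0.0676 + 0.0004 + 0.0016 + 0.0004 = 0.2910
B_cyan = 1 / 0.2910 = 3.4364
Σp_megaᵢ² = 0.18² + 0.19² + 0.13² + 0.25² + 0.02² + 0.23² = 0.0324 + 0.0361 + 0.0169 + 0.0625 + 0.0004 + 0.0529 = 0.2012
B_mega = 1 / 0.2012 = 4.9702
Σp_macrᵢ² = 0.24² + 0.02² + 0.20² + 0.37² + 0.02² + 0.15² = 0.0576 + 0.0004 + 0.0400 + 0.1369 + 0.0004 + 0.0225 = 0.2578
B_macr = 1 / 0.2578 = 3.8790
Highest B → broadest niche (most generalist): Lepomis megalotis (B = 4.97).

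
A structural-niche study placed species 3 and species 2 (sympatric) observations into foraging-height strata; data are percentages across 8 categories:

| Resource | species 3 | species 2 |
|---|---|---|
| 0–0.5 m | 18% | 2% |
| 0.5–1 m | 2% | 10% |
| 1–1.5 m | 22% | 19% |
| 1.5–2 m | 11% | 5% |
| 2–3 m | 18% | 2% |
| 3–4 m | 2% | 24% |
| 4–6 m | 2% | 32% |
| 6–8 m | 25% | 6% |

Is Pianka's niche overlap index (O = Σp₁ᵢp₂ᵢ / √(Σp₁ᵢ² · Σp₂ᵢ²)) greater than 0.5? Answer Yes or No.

Convert percentages to proportions (divide by 100).
Σ p₁ᵢp₂ᵢ = 0.0036 + 0.0020 + 0.0418 + 0.0055 + 0.0036 + 0.0048 + 0.0064 + 0.0150 = 0.0827
Σp_1ᵢ² = 0.18² + 0.02² + 0.22² + 0.11² + 0.18² + 0.02² + 0.02² + 0.25² = 0.0324 + 0.0004 + 0.0484 + 0.0121 + 0.0324 + 0.0004 + 0.0004 + 0.0625 = 0.1890
Σp_2ᵢ² = 0.02² + 0.10² + 0.19² + 0.05² + 0.02² + 0.24² + 0.32² + 0.06² = 0.0004 + 0.0100 + 0.0361 + 0.0025 + 0.0004 + 0.0576 + 0.1024 + 0.0036 = 0.2130
O = 0.0827 / √(0.1890 × 0.2130) = 0.0827 / 0.20064 = 0.4122
O = 0.4122 < 0.5 → No.

No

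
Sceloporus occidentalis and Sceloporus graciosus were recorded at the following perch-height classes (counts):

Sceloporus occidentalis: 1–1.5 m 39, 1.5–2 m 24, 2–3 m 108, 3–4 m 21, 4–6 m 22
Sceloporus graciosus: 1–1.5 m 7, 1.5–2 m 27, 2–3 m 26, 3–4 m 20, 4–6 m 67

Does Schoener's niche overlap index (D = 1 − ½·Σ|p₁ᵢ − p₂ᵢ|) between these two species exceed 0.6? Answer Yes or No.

Proportions for Sceloporus occidentalis (n=214): 39/214=0.1822, 24/214=0.1121, 108/214=0.5047, 21/214=0.0981, 22/214=0.1028
Proportions for Sceloporus graciosus (n=147): 7/147=0.0476, 27/147=0.1837, 26/147=0.1769, 20/147=0.1361, 67/147=0.4558
Σ|p₁ᵢ − p₂ᵢ| = 0.1346 + 0.0716 + 0.3278 + 0.0380 + 0.3530 = 0.9250
D = 1 − ½ × 0.9250 = 1 − 0.46250 = 0.53750
D = 0.53750 < 0.6 → No.

No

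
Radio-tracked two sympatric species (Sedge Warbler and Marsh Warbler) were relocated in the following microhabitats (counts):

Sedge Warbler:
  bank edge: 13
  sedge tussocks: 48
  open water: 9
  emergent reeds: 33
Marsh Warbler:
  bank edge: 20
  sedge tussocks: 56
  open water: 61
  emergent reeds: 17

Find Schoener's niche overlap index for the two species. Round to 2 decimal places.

0.69

Proportions for Sedge Warbler (n=103): 13/103=0.1262, 48/103=0.4660, 9/103=0.0874, 33/103=0.3204
Proportions for Marsh Warbler (n=154): 20/154=0.1299, 56/154=0.3636, 61/154=0.3961, 17/154=0.1104
Σ|p₁ᵢ − p₂ᵢ| = 0.0037 + 0.1024 + 0.3087 + 0.2100 = 0.6248
D = 1 − ½ × 0.6248 = 1 − 0.31240 = 0.68760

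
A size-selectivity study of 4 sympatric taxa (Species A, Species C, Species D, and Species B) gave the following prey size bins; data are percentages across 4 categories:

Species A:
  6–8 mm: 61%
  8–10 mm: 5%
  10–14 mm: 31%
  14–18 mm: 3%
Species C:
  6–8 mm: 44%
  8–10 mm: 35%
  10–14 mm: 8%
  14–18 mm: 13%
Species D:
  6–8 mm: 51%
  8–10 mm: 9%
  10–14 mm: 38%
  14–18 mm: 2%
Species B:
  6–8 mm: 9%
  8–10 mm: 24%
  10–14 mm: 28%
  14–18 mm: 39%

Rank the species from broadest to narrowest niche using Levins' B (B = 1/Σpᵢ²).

Species B > Species C > Species D > Species A

Convert percentages to proportions (divide by 100).
Σp_Aᵢ² = 0.61² + 0.05² + 0.31² + 0.03² = 0.3721 + 0.0025 + 0.0961 + 0.0009 = 0.4716
B_A = 1 / 0.4716 = 2.1204
Σp_Cᵢ² = 0.44² + 0.35² + 0.08² + 0.13² = 0.1936 + 0.1225 + 0.0064 + 0.0169 = 0.3394
B_C = 1 / 0.3394 = 2.9464
Σp_Dᵢ² = 0.51² + 0.09² + 0.38² + 0.02² = 0.2601 + 0.0081 + 0.1444 + 0.0004 = 0.4130
B_D = 1 / 0.4130 = 2.4213
Σp_Bᵢ² = 0.09² + 0.24² + 0.28² + 0.39² = 0.0081 + 0.0576 + 0.0784 + 0.1521 = 0.2962
B_B = 1 / 0.2962 = 3.3761
Ranking by B (broadest → narrowest): Species B (3.38) > Species C (2.95) > Species D (2.42) > Species A (2.12)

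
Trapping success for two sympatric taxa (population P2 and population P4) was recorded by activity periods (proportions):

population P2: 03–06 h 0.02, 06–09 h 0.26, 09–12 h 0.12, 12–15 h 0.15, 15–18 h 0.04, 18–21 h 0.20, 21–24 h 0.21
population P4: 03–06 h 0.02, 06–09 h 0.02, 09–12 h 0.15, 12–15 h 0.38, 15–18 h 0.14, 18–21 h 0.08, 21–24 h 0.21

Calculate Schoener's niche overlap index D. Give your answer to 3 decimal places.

Σ|p₁ᵢ − p₂ᵢ| = 0.00 + 0.24 + 0.03 + 0.23 + 0.10 + 0.12 + 0.00 = 0.72
D = 1 − ½ × 0.72 = 1 − 0.360 = 0.64000

0.640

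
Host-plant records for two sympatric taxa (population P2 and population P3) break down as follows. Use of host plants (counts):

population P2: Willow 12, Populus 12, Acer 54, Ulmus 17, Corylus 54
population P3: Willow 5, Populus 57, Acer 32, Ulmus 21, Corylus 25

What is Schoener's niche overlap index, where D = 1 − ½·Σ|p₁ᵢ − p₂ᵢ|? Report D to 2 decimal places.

0.64

Proportions for population P2 (n=149): 12/149=0.0805, 12/149=0.0805, 54/149=0.3624, 17/149=0.1141, 54/149=0.3624
Proportions for population P3 (n=140): 5/140=0.0357, 57/140=0.4071, 32/140=0.2286, 21/140=0.1500, 25/140=0.1786
Σ|p₁ᵢ − p₂ᵢ| = 0.0448 + 0.3266 + 0.1338 + 0.0359 + 0.1838 = 0.7249
D = 1 − ½ × 0.7249 = 1 − 0.36245 = 0.63755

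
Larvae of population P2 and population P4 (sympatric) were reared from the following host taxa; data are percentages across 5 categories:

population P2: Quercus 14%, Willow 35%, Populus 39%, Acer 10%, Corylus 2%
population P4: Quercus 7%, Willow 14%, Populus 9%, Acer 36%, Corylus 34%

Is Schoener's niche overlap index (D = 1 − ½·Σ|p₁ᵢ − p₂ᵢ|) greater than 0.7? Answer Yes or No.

Convert percentages to proportions (divide by 100).
Σ|p₁ᵢ − p₂ᵢ| = 0.07 + 0.21 + 0.30 + 0.26 + 0.32 = 1.16
D = 1 − ½ × 1.16 = 1 − 0.580 = 0.4200
D = 0.4200 < 0.7 → No.

No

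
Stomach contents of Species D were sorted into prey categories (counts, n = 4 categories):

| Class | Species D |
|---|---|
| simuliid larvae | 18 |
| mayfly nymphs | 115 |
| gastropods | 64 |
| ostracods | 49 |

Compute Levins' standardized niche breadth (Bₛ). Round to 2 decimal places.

Proportions for Species D (n=246): 18/246=0.0732, 115/246=0.4675, 64/246=0.2602, 49/246=0.1992
Σpᵢ² = 0.0732² + 0.4675² + 0.2602² + 0.1992² = 0.005358 + 0.218556 + 0.067704 + 0.039681 = 0.331299
B = 1 / 0.331299 = 3.0184
Bₛ = (B − 1)/(n − 1) = (3.0184 − 1)/(4 − 1) = 2.0184/3 = 0.6728

0.67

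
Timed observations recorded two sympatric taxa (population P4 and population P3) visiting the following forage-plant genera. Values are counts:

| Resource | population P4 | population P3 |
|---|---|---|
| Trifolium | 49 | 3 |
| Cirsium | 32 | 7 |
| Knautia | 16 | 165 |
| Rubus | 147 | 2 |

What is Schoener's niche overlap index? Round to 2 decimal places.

0.13

Proportions for population P4 (n=244): 49/244=0.2008, 32/244=0.1311, 16/244=0.0656, 147/244=0.6025
Proportions for population P3 (n=177): 3/177=0.0169, 7/177=0.0395, 165/177=0.9322, 2/177=0.0113
Σ|p₁ᵢ − p₂ᵢ| = 0.1839 + 0.0916 + 0.8666 + 0.5912 = 1.7333
D = 1 − ½ × 1.7333 = 1 − 0.86665 = 0.13335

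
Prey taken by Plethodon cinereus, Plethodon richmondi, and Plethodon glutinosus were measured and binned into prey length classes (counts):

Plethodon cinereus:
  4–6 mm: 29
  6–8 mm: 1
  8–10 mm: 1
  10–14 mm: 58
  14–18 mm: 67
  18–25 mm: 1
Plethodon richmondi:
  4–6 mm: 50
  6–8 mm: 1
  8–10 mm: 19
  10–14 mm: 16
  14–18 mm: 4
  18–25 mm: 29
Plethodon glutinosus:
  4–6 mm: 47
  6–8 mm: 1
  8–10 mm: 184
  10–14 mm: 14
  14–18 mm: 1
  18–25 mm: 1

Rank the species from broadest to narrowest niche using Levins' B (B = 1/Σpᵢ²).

Plethodon richmondi > Plethodon cinereus > Plethodon glutinosus

Proportions for Plethodon cinereus (n=157): 29/157=0.1847, 1/157=0.0064, 1/157=0.0064, 58/157=0.3694, 67/157=0.4268, 1/157=0.0064
Proportions for Plethodon richmondi (n=119): 50/119=0.4202, 1/119=0.0084, 19/119=0.1597, 16/119=0.1345, 4/119=0.0336, 29/119=0.2437
Proportions for Plethodon glutinosus (n=248): 47/248=0.1895, 1/248=0.0040, 184/248=0.7419, 14/248=0.0565, 1/248=0.0040, 1/248=0.0040
Σp_cineᵢ² = 0.1847² + 0.0064² + 0.0064² + 0.3694² + 0.4268² + 0.0064² = 0.034114 + 0.000041 + 0.000041 + 0.136456 + 0.182158 + 0.000041 = 0.352851
B_cine = 1 / 0.352851 = 2.8341
Σp_richᵢ² = 0.4202² + 0.0084² + 0.1597² + 0.1345² + 0.0336² + 0.2437² = 0.176568 + 0.000071 + 0.025504 + 0.018090 + 0.001129 + 0.059390 = 0.280752
B_rich = 1 / 0.280752 = 3.5619
Σp_glutᵢ² = 0.1895² + 0.0040² + 0.7419² + 0.0565² + 0.0040² + 0.0040² = 0.035910 + 0.000016 + 0.550416 + 0.003192 + 0.000016 + 0.000016 = 0.589566
B_glut = 1 / 0.589566 = 1.6962
Ranking by B (broadest → narrowest): Plethodon richmondi (3.56) > Plethodon cinereus (2.83) > Plethodon glutinosus (1.70)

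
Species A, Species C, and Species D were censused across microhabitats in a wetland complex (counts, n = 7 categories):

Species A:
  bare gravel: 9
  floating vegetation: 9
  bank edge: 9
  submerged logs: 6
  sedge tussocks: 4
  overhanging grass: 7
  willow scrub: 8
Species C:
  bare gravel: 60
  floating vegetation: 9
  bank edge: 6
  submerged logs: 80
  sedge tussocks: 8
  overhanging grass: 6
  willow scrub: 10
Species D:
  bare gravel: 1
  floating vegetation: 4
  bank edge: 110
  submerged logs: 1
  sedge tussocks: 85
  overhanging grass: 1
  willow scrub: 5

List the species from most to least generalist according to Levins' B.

Proportions for Species A (n=52): 9/52=0.1731, 9/52=0.1731, 9/52=0.1731, 6/52=0.1154, 4/52=0.0769, 7/52=0.1346, 8/52=0.1538
Proportions for Species C (n=179): 60/179=0.3352, 9/179=0.0503, 6/179=0.0335, 80/179=0.4469, 8/179=0.0447, 6/179=0.0335, 10/179=0.0559
Proportions for Species D (n=207): 1/207=0.0048, 4/207=0.0193, 110/207=0.5314, 1/207=0.0048, 85/207=0.4106, 1/207=0.0048, 5/207=0.0242
Σp_Aᵢ² = 0.1731² + 0.1731² + 0.1731² + 0.1154² + 0.0769² + 0.1346² + 0.1538² = 0.029964 + 0.029964 + 0.029964 + 0.013317 + 0.005914 + 0.018117 + 0.023654 = 0.150894
B_A = 1 / 0.150894 = 6.6272
Σp_Cᵢ² = 0.3352² + 0.0503² + 0.0335² + 0.4469² + 0.0447² + 0.0335² + 0.0559² = 0.112359 + 0.002530 + 0.001122 + 0.199720 + 0.001998 + 0.001122 + 0.003125 = 0.321976
B_C = 1 / 0.321976 = 3.1058
Σp_Dᵢ² = 0.0048² + 0.0193² + 0.5314² + 0.0048² + 0.4106² + 0.0048² + 0.0242² = 0.000023 + 0.000372 + 0.282386 + 0.000023 + 0.168592 + 0.000023 + 0.000586 = 0.452005
B_D = 1 / 0.452005 = 2.2124
Ranking by B (broadest → narrowest): Species A (6.63) > Species C (3.11) > Species D (2.21)

Species A > Species C > Species D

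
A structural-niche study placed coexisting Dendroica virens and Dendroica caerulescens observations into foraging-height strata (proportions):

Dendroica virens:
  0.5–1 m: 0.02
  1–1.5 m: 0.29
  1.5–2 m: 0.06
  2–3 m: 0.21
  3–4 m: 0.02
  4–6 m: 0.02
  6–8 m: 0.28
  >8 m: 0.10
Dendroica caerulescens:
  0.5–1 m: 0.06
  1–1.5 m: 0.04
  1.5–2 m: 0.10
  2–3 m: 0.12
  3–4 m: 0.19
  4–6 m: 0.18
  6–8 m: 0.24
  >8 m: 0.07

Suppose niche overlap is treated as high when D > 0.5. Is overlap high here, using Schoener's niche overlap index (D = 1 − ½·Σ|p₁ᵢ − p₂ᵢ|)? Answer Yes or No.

Yes

Σ|p₁ᵢ − p₂ᵢ| = 0.04 + 0.25 + 0.04 + 0.09 + 0.17 + 0.16 + 0.04 + 0.03 = 0.82
D = 1 − ½ × 0.82 = 1 − 0.410 = 0.5900
D = 0.5900 > 0.5 → Yes.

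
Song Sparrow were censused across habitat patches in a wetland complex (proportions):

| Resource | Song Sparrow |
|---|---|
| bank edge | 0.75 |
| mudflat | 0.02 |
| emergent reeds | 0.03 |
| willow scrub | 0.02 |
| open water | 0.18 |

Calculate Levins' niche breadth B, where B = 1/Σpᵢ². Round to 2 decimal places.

Σpᵢ² = 0.75² + 0.02² + 0.03² + 0.02² + 0.18² = 0.5625 + 0.0004 + 0.0009 + 0.0004 + 0.0324 = 0.5966
B = 1 / 0.5966 = 1.6762

1.68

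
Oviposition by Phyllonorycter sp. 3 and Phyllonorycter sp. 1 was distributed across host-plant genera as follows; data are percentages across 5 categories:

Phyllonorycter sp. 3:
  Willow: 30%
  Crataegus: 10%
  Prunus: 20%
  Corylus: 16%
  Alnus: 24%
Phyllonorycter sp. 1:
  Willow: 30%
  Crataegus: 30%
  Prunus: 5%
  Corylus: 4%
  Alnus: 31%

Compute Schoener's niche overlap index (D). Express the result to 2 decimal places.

0.73

Convert percentages to proportions (divide by 100).
Σ|p₁ᵢ − p₂ᵢ| = 0.00 + 0.20 + 0.15 + 0.12 + 0.07 = 0.54
D = 1 − ½ × 0.54 = 1 − 0.270 = 0.7300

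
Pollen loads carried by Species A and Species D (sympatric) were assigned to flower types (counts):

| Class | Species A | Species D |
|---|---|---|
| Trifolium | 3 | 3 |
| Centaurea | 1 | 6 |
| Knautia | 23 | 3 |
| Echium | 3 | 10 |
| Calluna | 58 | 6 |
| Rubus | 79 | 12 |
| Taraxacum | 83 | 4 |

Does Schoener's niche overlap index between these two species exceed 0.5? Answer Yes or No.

Proportions for Species A (n=250): 3/250=0.0120, 1/250=0.0040, 23/250=0.0920, 3/250=0.0120, 58/250=0.2320, 79/250=0.3160, 83/250=0.3320
Proportions for Species D (n=44): 3/44=0.0682, 6/44=0.1364, 3/44=0.0682, 10/44=0.2273, 6/44=0.1364, 12/44=0.2727, 4/44=0.0909
Σ|p₁ᵢ − p₂ᵢ| = 0.0562 + 0.1324 + 0.0238 + 0.2153 + 0.0956 + 0.0433 + 0.2411 = 0.8077
D = 1 − ½ × 0.8077 = 1 − 0.40385 = 0.59615
D = 0.59615 > 0.5 → Yes.

Yes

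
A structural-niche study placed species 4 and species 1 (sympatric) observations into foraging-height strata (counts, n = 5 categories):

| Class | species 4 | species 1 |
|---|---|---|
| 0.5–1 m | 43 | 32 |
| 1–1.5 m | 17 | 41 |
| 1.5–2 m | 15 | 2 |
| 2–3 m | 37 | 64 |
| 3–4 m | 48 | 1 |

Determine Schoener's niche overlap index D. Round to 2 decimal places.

0.59

Proportions for species 4 (n=160): 43/160=0.2688, 17/160=0.1063, 15/160=0.0938, 37/160=0.2313, 48/160=0.3000
Proportions for species 1 (n=140): 32/140=0.2286, 41/140=0.2929, 2/140=0.0143, 64/140=0.4571, 1/140=0.0071
Σ|p₁ᵢ − p₂ᵢ| = 0.0402 + 0.1866 + 0.0795 + 0.2258 + 0.2929 = 0.8250
D = 1 − ½ × 0.8250 = 1 − 0.41250 = 0.58750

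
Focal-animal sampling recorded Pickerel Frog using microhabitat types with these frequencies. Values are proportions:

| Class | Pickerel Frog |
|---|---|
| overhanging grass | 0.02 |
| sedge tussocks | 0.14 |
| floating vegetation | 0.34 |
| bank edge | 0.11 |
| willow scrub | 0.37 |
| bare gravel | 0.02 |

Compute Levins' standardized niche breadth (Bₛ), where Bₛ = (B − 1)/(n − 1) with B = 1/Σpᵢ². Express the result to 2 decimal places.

Σpᵢ² = 0.02² + 0.14² + 0.34² + 0.11² + 0.37² + 0.02² = 0.0004 + 0.0196 + 0.1156 + 0.0121 + 0.1369 + 0.0004 = 0.2850
B = 1 / 0.2850 = 3.5088
Bₛ = (B − 1)/(n − 1) = (3.5088 − 1)/(6 − 1) = 2.5088/5 = 0.5018

0.50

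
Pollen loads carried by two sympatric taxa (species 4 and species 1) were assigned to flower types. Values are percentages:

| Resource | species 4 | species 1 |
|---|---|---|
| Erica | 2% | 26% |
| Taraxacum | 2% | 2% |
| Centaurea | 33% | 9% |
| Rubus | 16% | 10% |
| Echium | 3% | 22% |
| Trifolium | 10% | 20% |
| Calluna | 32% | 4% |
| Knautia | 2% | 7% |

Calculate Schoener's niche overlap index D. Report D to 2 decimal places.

0.42

Convert percentages to proportions (divide by 100).
Σ|p₁ᵢ − p₂ᵢ| = 0.24 + 0.00 + 0.24 + 0.06 + 0.19 + 0.10 + 0.28 + 0.05 = 1.16
D = 1 − ½ × 1.16 = 1 − 0.580 = 0.4200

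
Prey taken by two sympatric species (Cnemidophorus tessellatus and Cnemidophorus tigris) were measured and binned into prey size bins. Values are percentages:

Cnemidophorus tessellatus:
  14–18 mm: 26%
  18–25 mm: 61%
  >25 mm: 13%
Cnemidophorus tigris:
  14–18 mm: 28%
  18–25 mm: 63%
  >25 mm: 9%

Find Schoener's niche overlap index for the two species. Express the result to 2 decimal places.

0.96

Convert percentages to proportions (divide by 100).
Σ|p₁ᵢ − p₂ᵢ| = 0.02 + 0.02 + 0.04 = 0.08
D = 1 − ½ × 0.08 = 1 − 0.040 = 0.9600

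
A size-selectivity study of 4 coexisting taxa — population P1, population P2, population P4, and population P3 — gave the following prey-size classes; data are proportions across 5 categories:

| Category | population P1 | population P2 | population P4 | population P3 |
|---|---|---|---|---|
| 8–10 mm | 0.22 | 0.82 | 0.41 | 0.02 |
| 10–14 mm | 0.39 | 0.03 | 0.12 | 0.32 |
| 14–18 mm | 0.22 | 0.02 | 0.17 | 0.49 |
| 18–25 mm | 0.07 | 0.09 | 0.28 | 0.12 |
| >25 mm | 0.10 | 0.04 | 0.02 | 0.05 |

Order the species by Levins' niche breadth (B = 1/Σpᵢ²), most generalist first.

population P1 > population P4 > population P3 > population P2

Σp_P1ᵢ² = 0.22² + 0.39² + 0.22² + 0.07² + 0.10² = 0.0484 + 0.1521 + 0.0484 + 0.0049 + 0.0100 = 0.2638
B_P1 = 1 / 0.2638 = 3.7908
Σp_P2ᵢ² = 0.82² + 0.03² + 0.02² + 0.09² + 0.04² = 0.6724 + 0.0009 + 0.0004 + 0.0081 + 0.0016 = 0.6834
B_P2 = 1 / 0.6834 = 1.4633
Σp_P4ᵢ² = 0.41² + 0.12² + 0.17² + 0.28² + 0.02² = 0.1681 + 0.0144 + 0.0289 + 0.0784 + 0.0004 = 0.2902
B_P4 = 1 / 0.2902 = 3.4459
Σp_P3ᵢ² = 0.02² + 0.32² + 0.49² + 0.12² + 0.05² = 0.0004 + 0.1024 + 0.2401 + 0.0144 + 0.0025 = 0.3598
B_P3 = 1 / 0.3598 = 2.7793
Ranking by B (broadest → narrowest): population P1 (3.79) > population P4 (3.45) > population P3 (2.78) > population P2 (1.46)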